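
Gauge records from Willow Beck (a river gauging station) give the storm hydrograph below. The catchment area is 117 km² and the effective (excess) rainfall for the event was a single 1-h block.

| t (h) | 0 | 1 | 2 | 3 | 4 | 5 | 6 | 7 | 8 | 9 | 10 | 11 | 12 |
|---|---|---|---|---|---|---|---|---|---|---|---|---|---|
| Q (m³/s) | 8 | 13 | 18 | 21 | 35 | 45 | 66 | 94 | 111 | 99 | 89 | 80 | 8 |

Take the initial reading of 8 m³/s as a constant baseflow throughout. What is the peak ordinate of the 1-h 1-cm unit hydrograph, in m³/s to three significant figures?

Direct runoff: 0.0, 5.0, 10.0, 13.0, 27.0, 37.0, 58.0, 86.0, 103.0, 91.0, 81.0, 72.0, 0.0 m³/s; ΣQ_DR = 583.0 m³/s, peak = 103.0 m³/s.
Runoff depth d = ΣQ_DR·Δt / A = 583.0 × 3600 / (117 km²) = 17.94 mm.
The 1-cm UH is the DRH scaled by (10 mm)/d, so U_p = 103.0 × 10/17.94 = 57.4 m³/s.

U_p ≈ 57.4 m³/s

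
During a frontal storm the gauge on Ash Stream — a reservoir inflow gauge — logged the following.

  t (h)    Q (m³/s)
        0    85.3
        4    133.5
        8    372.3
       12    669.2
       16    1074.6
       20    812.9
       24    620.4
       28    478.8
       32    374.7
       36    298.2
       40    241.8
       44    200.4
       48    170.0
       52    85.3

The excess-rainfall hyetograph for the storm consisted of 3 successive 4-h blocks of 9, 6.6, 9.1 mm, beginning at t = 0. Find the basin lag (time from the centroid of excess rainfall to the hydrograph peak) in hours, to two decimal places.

Centroid of excess rainfall: t_c = Σ P_i·t̄_i / ΣP_i = 6.0162 h (block centres at 2, 6, 10 h).
Hydrograph peak occurs at t = 16 h, so basin lag t_L = 16 − 6.0162 = 9.98 h.

t_L ≈ 9.98 h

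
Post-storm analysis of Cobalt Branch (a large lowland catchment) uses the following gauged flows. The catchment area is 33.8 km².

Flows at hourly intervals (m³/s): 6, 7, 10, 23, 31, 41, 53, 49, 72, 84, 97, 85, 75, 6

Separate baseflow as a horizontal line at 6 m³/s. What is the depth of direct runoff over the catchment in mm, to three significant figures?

Direct runoff: 0.0, 1.0, 4.0, 17.0, 25.0, 35.0, 47.0, 43.0, 66.0, 78.0, 91.0, 79.0, 69.0, 0.0 m³/s; ΣQ_DR = 555.0 m³/s.
V = ΣQ_DR · Δt = 555.0 × 3600 s = 1.998 × 10^6 m³.
Over A = 33.8 km², depth = V / A = 59.1 mm.

d ≈ 59.1 mm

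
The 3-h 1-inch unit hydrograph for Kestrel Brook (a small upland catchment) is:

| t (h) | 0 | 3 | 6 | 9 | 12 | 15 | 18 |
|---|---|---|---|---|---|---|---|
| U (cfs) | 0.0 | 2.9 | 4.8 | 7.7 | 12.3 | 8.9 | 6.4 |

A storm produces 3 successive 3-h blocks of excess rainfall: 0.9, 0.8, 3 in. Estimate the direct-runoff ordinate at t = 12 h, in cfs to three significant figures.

By discrete convolution, Q_j = Σ (P_i / 1 in) · U_{j−i}.
At t = 12 h (j=4): Q = (0.9/1)·12.3 + (0.8/1)·7.7 + (3/1)·4.8 = 31.6 cfs.

Q ≈ 31.6 cfs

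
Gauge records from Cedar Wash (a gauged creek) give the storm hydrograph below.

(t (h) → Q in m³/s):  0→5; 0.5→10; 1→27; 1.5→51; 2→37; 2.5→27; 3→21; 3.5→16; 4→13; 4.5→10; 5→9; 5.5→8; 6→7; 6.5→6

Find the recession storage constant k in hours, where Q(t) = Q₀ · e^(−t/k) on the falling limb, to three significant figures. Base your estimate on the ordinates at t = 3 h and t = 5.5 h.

k ≈ 2.59 h

On the falling limb, Q drops from 21 to 8 m³/s between t = 3 h and t = 5.5 h (Δt = 2.5 h).
k = −Δt / ln(Q₂/Q₁) = −2.5 / ln(8/21) = 2.59 h.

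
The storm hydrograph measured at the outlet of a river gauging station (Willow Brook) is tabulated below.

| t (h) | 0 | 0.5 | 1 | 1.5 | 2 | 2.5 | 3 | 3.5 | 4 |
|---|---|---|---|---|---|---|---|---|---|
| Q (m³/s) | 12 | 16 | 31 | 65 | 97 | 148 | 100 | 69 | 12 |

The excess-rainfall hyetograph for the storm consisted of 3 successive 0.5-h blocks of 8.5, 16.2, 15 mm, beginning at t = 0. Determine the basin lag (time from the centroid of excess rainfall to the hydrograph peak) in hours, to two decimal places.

Centroid of excess rainfall: t_c = Σ P_i·t̄_i / ΣP_i = 0.8319 h (block centres at 0.25, 0.75, 1.25 h).
Hydrograph peak occurs at t = 2.5 h, so basin lag t_L = 2.5 − 0.8319 = 1.67 h.

t_L ≈ 1.67 h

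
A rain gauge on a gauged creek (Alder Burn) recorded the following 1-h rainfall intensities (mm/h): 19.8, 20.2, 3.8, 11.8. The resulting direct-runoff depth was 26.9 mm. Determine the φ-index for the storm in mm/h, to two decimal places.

Only the 3 blocks with intensity above φ contribute runoff: 19.8, 20.2, 11.8 mm/h.
Σ(I−φ)·Δt = d  ⇒  (19.8+20.2+11.8 − 3φ)·1 = 26.9
φ = (51.80 − 26.9/1) / 3 = 8.30 mm/h.

φ ≈ 8.30 mm/h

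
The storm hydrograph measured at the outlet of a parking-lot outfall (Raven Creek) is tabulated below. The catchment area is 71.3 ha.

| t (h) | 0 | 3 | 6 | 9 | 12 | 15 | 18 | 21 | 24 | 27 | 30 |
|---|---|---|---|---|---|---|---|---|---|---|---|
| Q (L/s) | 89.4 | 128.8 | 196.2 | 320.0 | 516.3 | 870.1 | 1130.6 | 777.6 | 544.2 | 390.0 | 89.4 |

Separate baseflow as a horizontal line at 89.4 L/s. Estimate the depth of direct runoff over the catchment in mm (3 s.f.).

d ≈ 61.6 mm

Direct runoff: 0.0, 39.4, 106.8, 230.6, 426.9, 780.7, 1041.2, 688.2, 454.8, 300.6, 0.0 L/s; ΣQ_DR = 4069 L/s.
V = ΣQ_DR · Δt = 4069 × 10800 s = 4.395 × 10^7 L.
Over A = 71.3 ha, depth = V / A = 61.6 mm.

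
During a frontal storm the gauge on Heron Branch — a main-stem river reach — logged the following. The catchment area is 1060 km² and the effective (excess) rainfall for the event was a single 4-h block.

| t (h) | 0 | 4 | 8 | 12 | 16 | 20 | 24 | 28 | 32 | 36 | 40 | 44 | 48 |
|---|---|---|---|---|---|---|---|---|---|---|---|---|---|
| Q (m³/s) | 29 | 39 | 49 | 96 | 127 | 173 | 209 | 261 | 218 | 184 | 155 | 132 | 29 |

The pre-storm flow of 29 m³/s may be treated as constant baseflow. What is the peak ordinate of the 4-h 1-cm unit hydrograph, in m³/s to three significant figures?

Direct runoff: 0.0, 10.0, 20.0, 67.0, 98.0, 144.0, 180.0, 232.0, 189.0, 155.0, 126.0, 103.0, 0.0 m³/s; ΣQ_DR = 1324 m³/s, peak = 232.0 m³/s.
Runoff depth d = ΣQ_DR·Δt / A = 1324 × 14400 / (1060 km²) = 17.99 mm.
The 1-cm UH is the DRH scaled by (10 mm)/d, so U_p = 232.0 × 10/17.99 = 129 m³/s.

U_p ≈ 129 m³/s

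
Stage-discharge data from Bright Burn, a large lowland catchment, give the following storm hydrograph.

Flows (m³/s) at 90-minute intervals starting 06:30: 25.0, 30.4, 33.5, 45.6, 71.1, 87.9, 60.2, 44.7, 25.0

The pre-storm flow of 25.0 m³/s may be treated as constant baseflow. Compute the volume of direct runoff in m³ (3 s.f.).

V ≈ 1.07 × 10^6 m³

Direct-runoff ordinates (Q − Q_b): 0.0, 5.4, 8.5, 20.6, 46.1, 62.9, 35.2, 19.7, 0.0 m³/s.
ΣQ_DR = 198.4 m³/s.
With Δt = 1.5 h = 5400 s, V = ΣQ_DR · Δt = 198.4 × 5400 = 1.07 × 10^6 m³.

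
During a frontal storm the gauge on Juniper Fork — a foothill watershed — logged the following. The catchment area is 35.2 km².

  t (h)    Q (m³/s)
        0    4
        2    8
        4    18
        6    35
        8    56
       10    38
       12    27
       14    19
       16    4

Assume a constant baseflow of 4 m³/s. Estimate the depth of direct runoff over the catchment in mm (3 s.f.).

Direct runoff: 0.0, 4.0, 14.0, 31.0, 52.0, 34.0, 23.0, 15.0, 0.0 m³/s; ΣQ_DR = 173.0 m³/s.
V = ΣQ_DR · Δt = 173.0 × 7200 s = 1.246 × 10^6 m³.
Over A = 35.2 km², depth = V / A = 35.4 mm.

d ≈ 35.4 mm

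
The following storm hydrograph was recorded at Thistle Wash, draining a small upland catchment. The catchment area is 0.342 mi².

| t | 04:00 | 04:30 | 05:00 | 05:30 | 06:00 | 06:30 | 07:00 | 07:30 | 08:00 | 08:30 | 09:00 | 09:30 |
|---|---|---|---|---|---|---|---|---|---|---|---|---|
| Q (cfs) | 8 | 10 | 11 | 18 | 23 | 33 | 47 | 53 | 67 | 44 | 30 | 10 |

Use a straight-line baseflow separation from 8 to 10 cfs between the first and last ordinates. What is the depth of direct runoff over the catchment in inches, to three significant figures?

d ≈ 0.557 in

Direct runoff: 0.00, 1.82, 2.64, 9.45, 14.27, 24.09, 37.91, 43.73, 57.55, 34.36, 20.18, 0.00 cfs; ΣQ_DR = 246.0 cfs.
V = ΣQ_DR · Δt = 246.0 × 1800 s = 4.428 × 10^5 ft³.
Over A = 0.342 mi², depth = V / A = 0.557 in.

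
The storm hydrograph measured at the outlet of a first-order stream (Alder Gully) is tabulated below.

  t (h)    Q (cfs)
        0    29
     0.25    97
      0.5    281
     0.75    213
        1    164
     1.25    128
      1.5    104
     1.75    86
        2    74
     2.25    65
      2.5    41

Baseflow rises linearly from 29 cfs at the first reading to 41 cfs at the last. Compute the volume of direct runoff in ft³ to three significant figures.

V ≈ 8.07 × 10^5 ft³

Direct-runoff ordinates (Q − Q_b): 0.00, 66.80, 249.60, 180.40, 130.20, 93.00, 67.80, 48.60, 35.40, 25.20, 0.00 cfs.
ΣQ_DR = 897.0 cfs.
With Δt = 0.25 h = 900 s, V = ΣQ_DR · Δt = 897.0 × 900 = 8.07 × 10^5 ft³.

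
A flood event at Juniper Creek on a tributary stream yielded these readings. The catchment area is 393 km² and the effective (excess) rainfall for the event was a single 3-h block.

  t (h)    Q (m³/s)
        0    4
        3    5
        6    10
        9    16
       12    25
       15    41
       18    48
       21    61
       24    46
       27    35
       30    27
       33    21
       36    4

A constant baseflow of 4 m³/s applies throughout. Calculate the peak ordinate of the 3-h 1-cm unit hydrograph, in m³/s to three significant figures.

U_p ≈ 71.3 m³/s

Direct runoff: 0.0, 1.0, 6.0, 12.0, 21.0, 37.0, 44.0, 57.0, 42.0, 31.0, 23.0, 17.0, 0.0 m³/s; ΣQ_DR = 291.0 m³/s, peak = 57.0 m³/s.
Runoff depth d = ΣQ_DR·Δt / A = 291.0 × 10800 / (393 km²) = 7.997 mm.
The 1-cm UH is the DRH scaled by (10 mm)/d, so U_p = 57.0 × 10/7.997 = 71.3 m³/s.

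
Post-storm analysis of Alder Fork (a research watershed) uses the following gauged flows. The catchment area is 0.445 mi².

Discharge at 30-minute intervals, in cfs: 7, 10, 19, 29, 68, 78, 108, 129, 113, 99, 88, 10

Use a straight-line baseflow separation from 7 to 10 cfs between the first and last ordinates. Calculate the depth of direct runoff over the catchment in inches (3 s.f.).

d ≈ 1.14 in

Direct runoff: 0.00, 2.73, 11.45, 21.18, 59.91, 69.64, 99.36, 120.09, 103.82, 89.55, 78.27, 0.00 cfs; ΣQ_DR = 656.0 cfs.
V = ΣQ_DR · Δt = 656.0 × 1800 s = 1.181 × 10^6 ft³.
Over A = 0.445 mi², depth = V / A = 1.14 in.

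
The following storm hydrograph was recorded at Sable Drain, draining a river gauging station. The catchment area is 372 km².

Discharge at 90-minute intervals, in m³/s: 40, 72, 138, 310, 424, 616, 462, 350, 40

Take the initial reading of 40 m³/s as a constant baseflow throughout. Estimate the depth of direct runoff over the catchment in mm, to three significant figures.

d ≈ 30.4 mm

Direct runoff: 0.0, 32.0, 98.0, 270.0, 384.0, 576.0, 422.0, 310.0, 0.0 m³/s; ΣQ_DR = 2092 m³/s.
V = ΣQ_DR · Δt = 2092 × 5400 s = 1.130 × 10^7 m³.
Over A = 372 km², depth = V / A = 30.4 mm.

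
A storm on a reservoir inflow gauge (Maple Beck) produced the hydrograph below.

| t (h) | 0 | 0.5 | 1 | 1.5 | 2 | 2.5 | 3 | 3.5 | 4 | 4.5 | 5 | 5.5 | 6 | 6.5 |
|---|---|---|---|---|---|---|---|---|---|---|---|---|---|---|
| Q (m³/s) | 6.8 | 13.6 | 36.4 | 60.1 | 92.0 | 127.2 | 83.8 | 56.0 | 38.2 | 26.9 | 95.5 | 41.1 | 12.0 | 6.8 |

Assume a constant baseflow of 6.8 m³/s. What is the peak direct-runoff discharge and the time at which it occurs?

Q_p = 120.4 m³/s at t = 2.5 h

Subtracting baseflow gives direct-runoff ordinates: 0.0, 6.8, 29.6, 53.3, 85.2, 120.4, 77.0, 49.2, 31.4, 20.1, 88.7, 34.3, 5.2, 0.0 m³/s.
The maximum is 120.4 m³/s, occurring at the reading for t = 2.5 h.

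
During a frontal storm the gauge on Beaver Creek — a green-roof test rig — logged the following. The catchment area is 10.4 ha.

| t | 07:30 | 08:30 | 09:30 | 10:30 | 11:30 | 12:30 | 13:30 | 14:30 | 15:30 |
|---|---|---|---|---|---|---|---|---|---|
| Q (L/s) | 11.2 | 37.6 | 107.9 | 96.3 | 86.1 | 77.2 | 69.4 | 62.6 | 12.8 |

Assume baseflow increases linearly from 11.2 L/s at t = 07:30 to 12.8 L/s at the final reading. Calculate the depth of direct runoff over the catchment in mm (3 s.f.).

d ≈ 15.7 mm

Direct runoff: 0.00, 26.20, 96.30, 84.50, 74.10, 65.00, 57.00, 50.00, 0.00 L/s; ΣQ_DR = 453.1 L/s.
V = ΣQ_DR · Δt = 453.1 × 3600 s = 1.631 × 10^6 L.
Over A = 10.4 ha, depth = V / A = 15.7 mm.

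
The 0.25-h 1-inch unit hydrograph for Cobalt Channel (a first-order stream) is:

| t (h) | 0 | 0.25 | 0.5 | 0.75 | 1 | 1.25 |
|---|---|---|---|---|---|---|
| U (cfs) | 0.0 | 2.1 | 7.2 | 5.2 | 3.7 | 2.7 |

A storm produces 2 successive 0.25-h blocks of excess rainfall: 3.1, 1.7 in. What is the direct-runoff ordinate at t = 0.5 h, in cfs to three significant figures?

By discrete convolution, Q_j = Σ (P_i / 1 in) · U_{j−i}.
At t = 0.5 h (j=2): Q = (3.1/1)·7.2 + (1.7/1)·2.1 = 25.9 cfs.

Q ≈ 25.9 cfs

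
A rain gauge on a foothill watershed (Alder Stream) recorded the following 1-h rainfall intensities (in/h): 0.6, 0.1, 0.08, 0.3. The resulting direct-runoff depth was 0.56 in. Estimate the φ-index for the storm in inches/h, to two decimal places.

φ ≈ 0.17 in/h

Only the 2 blocks with intensity above φ contribute runoff: 0.6, 0.3 in/h.
Σ(I−φ)·Δt = d  ⇒  (0.6+0.3 − 2φ)·1 = 0.56
φ = (0.9000 − 0.56/1) / 2 = 0.17 in/h.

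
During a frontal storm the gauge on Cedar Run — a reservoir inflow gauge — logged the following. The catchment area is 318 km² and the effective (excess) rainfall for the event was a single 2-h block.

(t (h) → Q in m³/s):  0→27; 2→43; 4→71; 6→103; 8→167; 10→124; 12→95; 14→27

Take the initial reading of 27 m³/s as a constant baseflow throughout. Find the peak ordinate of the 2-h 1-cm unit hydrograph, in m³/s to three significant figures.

U_p ≈ 140 m³/s

Direct runoff: 0.0, 16.0, 44.0, 76.0, 140.0, 97.0, 68.0, 0.0 m³/s; ΣQ_DR = 441.0 m³/s, peak = 140.0 m³/s.
Runoff depth d = ΣQ_DR·Δt / A = 441.0 × 7200 / (318 km²) = 9.985 mm.
The 1-cm UH is the DRH scaled by (10 mm)/d, so U_p = 140.0 × 10/9.985 = 140 m³/s.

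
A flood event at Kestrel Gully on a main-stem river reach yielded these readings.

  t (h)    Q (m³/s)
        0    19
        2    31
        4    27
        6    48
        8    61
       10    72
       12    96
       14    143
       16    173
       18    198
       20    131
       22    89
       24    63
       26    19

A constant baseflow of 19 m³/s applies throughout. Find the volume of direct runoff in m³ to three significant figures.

V ≈ 6.51 × 10^6 m³

Direct-runoff ordinates (Q − Q_b): 0.0, 12.0, 8.0, 29.0, 42.0, 53.0, 77.0, 124.0, 154.0, 179.0, 112.0, 70.0, 44.0, 0.0 m³/s.
ΣQ_DR = 904.0 m³/s.
With Δt = 2 h = 7200 s, V = ΣQ_DR · Δt = 904.0 × 7200 = 6.51 × 10^6 m³.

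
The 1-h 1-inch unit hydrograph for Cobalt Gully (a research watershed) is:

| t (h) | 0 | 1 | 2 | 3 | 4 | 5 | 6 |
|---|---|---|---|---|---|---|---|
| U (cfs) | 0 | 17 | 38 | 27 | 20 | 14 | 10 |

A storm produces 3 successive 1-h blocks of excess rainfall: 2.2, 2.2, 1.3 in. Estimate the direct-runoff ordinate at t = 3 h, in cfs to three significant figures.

By discrete convolution, Q_j = Σ (P_i / 1 in) · U_{j−i}.
At t = 3 h (j=3): Q = (2.2/1)·27 + (2.2/1)·38 + (1.3/1)·17 = 165 cfs.

Q ≈ 165 cfs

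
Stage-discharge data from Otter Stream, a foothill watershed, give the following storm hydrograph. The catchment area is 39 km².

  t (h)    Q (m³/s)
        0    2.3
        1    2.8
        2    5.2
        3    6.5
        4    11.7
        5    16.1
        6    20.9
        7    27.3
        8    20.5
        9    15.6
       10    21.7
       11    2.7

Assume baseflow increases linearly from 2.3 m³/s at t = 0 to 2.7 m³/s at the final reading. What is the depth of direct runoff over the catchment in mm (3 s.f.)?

d ≈ 11.4 mm

Direct runoff: 0.00, 0.46, 2.83, 4.09, 9.25, 13.62, 18.38, 24.75, 17.91, 12.97, 19.04, 0.00 m³/s; ΣQ_DR = 123.3 m³/s.
V = ΣQ_DR · Δt = 123.3 × 3600 s = 4.439 × 10^5 m³.
Over A = 39 km², depth = V / A = 11.4 mm.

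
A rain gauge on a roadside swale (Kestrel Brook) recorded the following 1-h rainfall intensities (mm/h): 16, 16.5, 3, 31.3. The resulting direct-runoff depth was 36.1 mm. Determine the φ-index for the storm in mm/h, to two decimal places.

φ ≈ 9.23 mm/h

Only the 3 blocks with intensity above φ contribute runoff: 16, 16.5, 31.3 mm/h.
Σ(I−φ)·Δt = d  ⇒  (16+16.5+31.3 − 3φ)·1 = 36.1
φ = (63.80 − 36.1/1) / 3 = 9.23 mm/h.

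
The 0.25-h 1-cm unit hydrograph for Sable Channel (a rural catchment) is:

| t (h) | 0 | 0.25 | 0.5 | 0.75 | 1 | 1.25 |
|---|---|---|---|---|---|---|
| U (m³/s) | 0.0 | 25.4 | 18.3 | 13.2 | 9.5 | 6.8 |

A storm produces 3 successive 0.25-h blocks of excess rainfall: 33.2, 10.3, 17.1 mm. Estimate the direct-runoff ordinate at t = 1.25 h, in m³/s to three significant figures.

Q ≈ 54.9 m³/s

By discrete convolution, Q_j = Σ (P_i / 10 mm) · U_{j−i}.
At t = 1.25 h (j=5): Q = (33.2/10)·6.8 + (10.3/10)·9.5 + (17.1/10)·13.2 = 54.9 m³/s.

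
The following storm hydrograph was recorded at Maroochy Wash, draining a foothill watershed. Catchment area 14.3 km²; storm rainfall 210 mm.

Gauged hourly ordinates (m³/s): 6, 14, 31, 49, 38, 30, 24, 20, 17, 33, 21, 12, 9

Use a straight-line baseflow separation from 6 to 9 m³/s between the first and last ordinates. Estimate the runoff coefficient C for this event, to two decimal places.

C ≈ 0.25

ΣQ_DR = 206.5 m³/s; V = ΣQ_DR·Δt = 7.434 × 10^5 m³.
Runoff depth d = V / A = 51.99 mm.
C = d / P = 51.99 / 210 = 0.25.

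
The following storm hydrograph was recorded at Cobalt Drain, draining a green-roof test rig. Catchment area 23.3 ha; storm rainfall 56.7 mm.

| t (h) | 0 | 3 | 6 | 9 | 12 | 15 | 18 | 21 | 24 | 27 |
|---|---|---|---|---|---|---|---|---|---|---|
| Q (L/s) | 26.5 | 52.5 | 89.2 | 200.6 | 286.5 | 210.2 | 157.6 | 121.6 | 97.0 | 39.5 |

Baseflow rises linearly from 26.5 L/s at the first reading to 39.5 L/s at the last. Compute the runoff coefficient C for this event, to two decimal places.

ΣQ_DR = 951.2 L/s; V = ΣQ_DR·Δt = 1.027 × 10^7 L.
Runoff depth d = V / A = 44.09 mm.
C = d / P = 44.09 / 56.7 = 0.78.

C ≈ 0.78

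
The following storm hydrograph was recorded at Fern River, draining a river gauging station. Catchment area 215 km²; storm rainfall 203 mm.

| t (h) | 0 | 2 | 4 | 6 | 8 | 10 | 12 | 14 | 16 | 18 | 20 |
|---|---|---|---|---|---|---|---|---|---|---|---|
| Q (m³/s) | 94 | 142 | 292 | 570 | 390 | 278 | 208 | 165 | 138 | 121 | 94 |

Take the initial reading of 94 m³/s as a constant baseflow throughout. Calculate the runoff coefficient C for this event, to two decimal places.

ΣQ_DR = 1458 m³/s; V = ΣQ_DR·Δt = 1.050 × 10^7 m³.
Runoff depth d = V / A = 48.83 mm.
C = d / P = 48.83 / 203 = 0.24.

C ≈ 0.24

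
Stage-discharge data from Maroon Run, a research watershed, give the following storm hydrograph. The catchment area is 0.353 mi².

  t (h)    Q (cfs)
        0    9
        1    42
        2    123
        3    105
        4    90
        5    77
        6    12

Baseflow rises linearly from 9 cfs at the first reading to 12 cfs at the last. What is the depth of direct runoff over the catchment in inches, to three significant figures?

d ≈ 1.69 in

Direct runoff: 0.00, 32.50, 113.00, 94.50, 79.00, 65.50, 0.00 cfs; ΣQ_DR = 384.5 cfs.
V = ΣQ_DR · Δt = 384.5 × 3600 s = 1.384 × 10^6 ft³.
Over A = 0.353 mi², depth = V / A = 1.69 in.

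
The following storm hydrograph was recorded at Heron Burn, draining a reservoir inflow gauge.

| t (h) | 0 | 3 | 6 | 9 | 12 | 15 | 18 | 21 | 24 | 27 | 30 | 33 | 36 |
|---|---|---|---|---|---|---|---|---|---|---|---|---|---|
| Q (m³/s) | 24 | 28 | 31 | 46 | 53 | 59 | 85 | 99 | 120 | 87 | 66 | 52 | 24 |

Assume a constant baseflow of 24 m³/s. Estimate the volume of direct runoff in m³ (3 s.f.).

Direct-runoff ordinates (Q − Q_b): 0.0, 4.0, 7.0, 22.0, 29.0, 35.0, 61.0, 75.0, 96.0, 63.0, 42.0, 28.0, 0.0 m³/s.
ΣQ_DR = 462.0 m³/s.
With Δt = 3 h = 10800 s, V = ΣQ_DR · Δt = 462.0 × 10800 = 4.99 × 10^6 m³.

V ≈ 4.99 × 10^6 m³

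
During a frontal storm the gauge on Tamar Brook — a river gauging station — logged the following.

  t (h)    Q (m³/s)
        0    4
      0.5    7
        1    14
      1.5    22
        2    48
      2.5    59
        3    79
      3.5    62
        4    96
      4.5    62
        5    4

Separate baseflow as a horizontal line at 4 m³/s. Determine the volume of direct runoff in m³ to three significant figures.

Direct-runoff ordinates (Q − Q_b): 0.0, 3.0, 10.0, 18.0, 44.0, 55.0, 75.0, 58.0, 92.0, 58.0, 0.0 m³/s.
ΣQ_DR = 413.0 m³/s.
With Δt = 0.5 h = 1800 s, V = ΣQ_DR · Δt = 413.0 × 1800 = 7.43 × 10^5 m³.

V ≈ 7.43 × 10^5 m³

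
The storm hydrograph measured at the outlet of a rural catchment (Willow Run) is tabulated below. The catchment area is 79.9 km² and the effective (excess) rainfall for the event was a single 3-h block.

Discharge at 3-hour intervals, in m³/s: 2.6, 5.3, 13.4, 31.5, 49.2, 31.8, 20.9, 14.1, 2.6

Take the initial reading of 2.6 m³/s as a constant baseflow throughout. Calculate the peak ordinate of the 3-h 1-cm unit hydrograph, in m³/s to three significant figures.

U_p ≈ 23.3 m³/s

Direct runoff: 0.0, 2.7, 10.8, 28.9, 46.6, 29.2, 18.3, 11.5, 0.0 m³/s; ΣQ_DR = 148.0 m³/s, peak = 46.6 m³/s.
Runoff depth d = ΣQ_DR·Δt / A = 148.0 × 10800 / (79.9 km²) = 20.01 mm.
The 1-cm UH is the DRH scaled by (10 mm)/d, so U_p = 46.6 × 10/20.01 = 23.3 m³/s.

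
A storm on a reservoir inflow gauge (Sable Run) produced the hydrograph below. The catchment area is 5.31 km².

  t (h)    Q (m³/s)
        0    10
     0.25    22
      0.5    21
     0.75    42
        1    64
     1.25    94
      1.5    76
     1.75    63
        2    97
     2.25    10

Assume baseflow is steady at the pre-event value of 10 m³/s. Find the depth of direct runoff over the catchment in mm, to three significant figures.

d ≈ 67.6 mm

Direct runoff: 0.0, 12.0, 11.0, 32.0, 54.0, 84.0, 66.0, 53.0, 87.0, 0.0 m³/s; ΣQ_DR = 399.0 m³/s.
V = ΣQ_DR · Δt = 399.0 × 900 s = 3.591 × 10^5 m³.
Over A = 5.31 km², depth = V / A = 67.6 mm.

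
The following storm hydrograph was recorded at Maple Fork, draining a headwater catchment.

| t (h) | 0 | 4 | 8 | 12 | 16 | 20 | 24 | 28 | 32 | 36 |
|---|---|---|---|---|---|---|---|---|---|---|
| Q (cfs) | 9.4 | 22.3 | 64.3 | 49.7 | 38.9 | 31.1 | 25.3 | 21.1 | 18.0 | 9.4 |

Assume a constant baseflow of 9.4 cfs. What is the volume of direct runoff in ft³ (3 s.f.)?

V ≈ 2.82 × 10^6 ft³

Direct-runoff ordinates (Q − Q_b): 0.0, 12.9, 54.9, 40.3, 29.5, 21.7, 15.9, 11.7, 8.6, 0.0 cfs.
ΣQ_DR = 195.5 cfs.
With Δt = 4 h = 14400 s, V = ΣQ_DR · Δt = 195.5 × 14400 = 2.82 × 10^6 ft³.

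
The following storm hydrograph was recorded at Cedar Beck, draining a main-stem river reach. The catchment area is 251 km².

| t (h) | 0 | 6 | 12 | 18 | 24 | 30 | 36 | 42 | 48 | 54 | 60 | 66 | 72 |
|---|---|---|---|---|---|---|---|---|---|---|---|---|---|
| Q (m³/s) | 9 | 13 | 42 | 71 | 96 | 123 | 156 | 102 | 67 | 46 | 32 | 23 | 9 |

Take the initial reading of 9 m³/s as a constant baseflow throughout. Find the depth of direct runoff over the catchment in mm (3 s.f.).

d ≈ 57.8 mm

Direct runoff: 0.0, 4.0, 33.0, 62.0, 87.0, 114.0, 147.0, 93.0, 58.0, 37.0, 23.0, 14.0, 0.0 m³/s; ΣQ_DR = 672.0 m³/s.
V = ΣQ_DR · Δt = 672.0 × 21600 s = 1.452 × 10^7 m³.
Over A = 251 km², depth = V / A = 57.8 mm.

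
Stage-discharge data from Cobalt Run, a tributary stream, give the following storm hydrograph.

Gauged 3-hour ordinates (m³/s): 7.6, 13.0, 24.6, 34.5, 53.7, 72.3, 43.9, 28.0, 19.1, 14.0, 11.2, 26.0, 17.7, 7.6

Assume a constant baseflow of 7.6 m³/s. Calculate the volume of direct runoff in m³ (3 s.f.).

Direct-runoff ordinates (Q − Q_b): 0.0, 5.4, 17.0, 26.9, 46.1, 64.7, 36.3, 20.4, 11.5, 6.4, 3.6, 18.4, 10.1, 0.0 m³/s.
ΣQ_DR = 266.8 m³/s.
With Δt = 3 h = 10800 s, V = ΣQ_DR · Δt = 266.8 × 10800 = 2.88 × 10^6 m³.

V ≈ 2.88 × 10^6 m³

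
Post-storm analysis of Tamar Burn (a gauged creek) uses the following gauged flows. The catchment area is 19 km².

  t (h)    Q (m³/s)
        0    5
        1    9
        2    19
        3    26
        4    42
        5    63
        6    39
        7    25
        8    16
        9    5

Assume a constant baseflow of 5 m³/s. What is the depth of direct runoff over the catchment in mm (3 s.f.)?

Direct runoff: 0.0, 4.0, 14.0, 21.0, 37.0, 58.0, 34.0, 20.0, 11.0, 0.0 m³/s; ΣQ_DR = 199.0 m³/s.
V = ΣQ_DR · Δt = 199.0 × 3600 s = 7.164 × 10^5 m³.
Over A = 19 km², depth = V / A = 37.7 mm.

d ≈ 37.7 mm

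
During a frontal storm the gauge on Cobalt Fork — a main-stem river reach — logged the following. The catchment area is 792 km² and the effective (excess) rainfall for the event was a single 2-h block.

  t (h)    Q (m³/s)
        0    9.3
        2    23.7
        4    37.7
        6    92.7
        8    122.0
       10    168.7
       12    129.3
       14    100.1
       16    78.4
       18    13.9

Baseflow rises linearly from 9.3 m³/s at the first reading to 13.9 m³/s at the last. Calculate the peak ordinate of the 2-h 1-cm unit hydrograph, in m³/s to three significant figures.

Direct runoff: 0.00, 13.89, 27.38, 81.87, 110.66, 156.84, 116.93, 87.22, 65.01, 0.00 m³/s; ΣQ_DR = 659.8 m³/s, peak = 156.84 m³/s.
Runoff depth d = ΣQ_DR·Δt / A = 659.8 × 7200 / (792 km²) = 5.998 mm.
The 1-cm UH is the DRH scaled by (10 mm)/d, so U_p = 156.84 × 10/5.998 = 261 m³/s.

U_p ≈ 261 m³/s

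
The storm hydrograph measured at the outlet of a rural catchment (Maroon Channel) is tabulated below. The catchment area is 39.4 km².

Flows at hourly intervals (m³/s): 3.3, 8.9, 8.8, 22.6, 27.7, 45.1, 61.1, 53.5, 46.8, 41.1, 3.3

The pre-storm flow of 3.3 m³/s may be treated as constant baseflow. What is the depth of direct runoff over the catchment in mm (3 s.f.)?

Direct runoff: 0.0, 5.6, 5.5, 19.3, 24.4, 41.8, 57.8, 50.2, 43.5, 37.8, 0.0 m³/s; ΣQ_DR = 285.9 m³/s.
V = ΣQ_DR · Δt = 285.9 × 3600 s = 1.029 × 10^6 m³.
Over A = 39.4 km², depth = V / A = 26.1 mm.

d ≈ 26.1 mm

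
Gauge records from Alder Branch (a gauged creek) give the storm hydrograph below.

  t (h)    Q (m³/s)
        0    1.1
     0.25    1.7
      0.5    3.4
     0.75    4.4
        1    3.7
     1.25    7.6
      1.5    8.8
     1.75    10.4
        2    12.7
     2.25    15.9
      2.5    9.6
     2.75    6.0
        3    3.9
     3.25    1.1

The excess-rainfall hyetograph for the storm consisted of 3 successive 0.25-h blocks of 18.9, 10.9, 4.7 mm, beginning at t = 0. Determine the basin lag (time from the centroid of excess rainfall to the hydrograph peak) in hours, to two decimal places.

Centroid of excess rainfall: t_c = Σ P_i·t̄_i / ΣP_i = 0.2721 h (block centres at 0.125, 0.375, 0.625 h).
Hydrograph peak occurs at t = 2.25 h, so basin lag t_L = 2.25 − 0.2721 = 1.98 h.

t_L ≈ 1.98 h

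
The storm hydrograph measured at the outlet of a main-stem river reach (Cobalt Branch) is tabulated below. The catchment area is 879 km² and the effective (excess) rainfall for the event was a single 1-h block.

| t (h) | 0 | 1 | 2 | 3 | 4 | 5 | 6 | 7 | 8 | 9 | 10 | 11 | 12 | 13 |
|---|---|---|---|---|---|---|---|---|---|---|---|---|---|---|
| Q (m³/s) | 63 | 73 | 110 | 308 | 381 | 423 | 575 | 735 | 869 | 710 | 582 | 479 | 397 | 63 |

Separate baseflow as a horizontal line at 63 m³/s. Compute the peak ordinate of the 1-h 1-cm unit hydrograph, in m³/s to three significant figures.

Direct runoff: 0.0, 10.0, 47.0, 245.0, 318.0, 360.0, 512.0, 672.0, 806.0, 647.0, 519.0, 416.0, 334.0, 0.0 m³/s; ΣQ_DR = 4886 m³/s, peak = 806.0 m³/s.
Runoff depth d = ΣQ_DR·Δt / A = 4886 × 3600 / (879 km²) = 20.01 mm.
The 1-cm UH is the DRH scaled by (10 mm)/d, so U_p = 806.0 × 10/20.01 = 403 m³/s.

U_p ≈ 403 m³/s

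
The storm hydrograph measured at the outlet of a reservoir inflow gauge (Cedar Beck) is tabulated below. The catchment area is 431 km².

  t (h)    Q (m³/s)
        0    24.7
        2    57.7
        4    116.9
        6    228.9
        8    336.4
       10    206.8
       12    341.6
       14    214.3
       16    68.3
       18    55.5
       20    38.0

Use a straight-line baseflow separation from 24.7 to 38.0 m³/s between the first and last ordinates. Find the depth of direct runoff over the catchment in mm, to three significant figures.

Direct runoff: 0.00, 31.67, 89.54, 200.21, 306.38, 175.45, 308.92, 180.29, 32.96, 18.83, 0.00 m³/s; ΣQ_DR = 1344 m³/s.
V = ΣQ_DR · Δt = 1344 × 7200 s = 9.679 × 10^6 m³.
Over A = 431 km², depth = V / A = 22.5 mm.

d ≈ 22.5 mm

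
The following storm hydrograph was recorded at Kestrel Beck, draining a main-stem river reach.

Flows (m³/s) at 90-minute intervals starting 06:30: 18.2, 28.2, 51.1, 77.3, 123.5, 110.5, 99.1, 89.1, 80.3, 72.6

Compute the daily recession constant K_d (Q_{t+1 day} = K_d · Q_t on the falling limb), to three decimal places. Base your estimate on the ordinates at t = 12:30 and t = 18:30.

K_d ≈ 0.179

Between t = 12:30 and t = 18:30 the flow falls from 123.5 to 80.3 m³/s over 4×1.5 h = 6 h.
Per-interval ratio K = (80.3/123.5)^(1/4) = 0.8980; K_d = K^(24/1.5) = 0.179.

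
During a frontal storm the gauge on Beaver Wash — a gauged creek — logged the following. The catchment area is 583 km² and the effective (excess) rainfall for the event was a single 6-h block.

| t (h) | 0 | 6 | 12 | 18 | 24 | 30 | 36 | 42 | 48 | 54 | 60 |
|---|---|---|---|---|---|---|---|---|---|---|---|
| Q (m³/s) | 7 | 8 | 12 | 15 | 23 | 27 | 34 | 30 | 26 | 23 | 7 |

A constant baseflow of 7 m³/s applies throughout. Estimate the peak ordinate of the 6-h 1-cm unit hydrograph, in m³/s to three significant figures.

U_p ≈ 54.0 m³/s

Direct runoff: 0.0, 1.0, 5.0, 8.0, 16.0, 20.0, 27.0, 23.0, 19.0, 16.0, 0.0 m³/s; ΣQ_DR = 135.0 m³/s, peak = 27.0 m³/s.
Runoff depth d = ΣQ_DR·Δt / A = 135.0 × 21600 / (583 km²) = 5.002 mm.
The 1-cm UH is the DRH scaled by (10 mm)/d, so U_p = 27.0 × 10/5.002 = 54.0 m³/s.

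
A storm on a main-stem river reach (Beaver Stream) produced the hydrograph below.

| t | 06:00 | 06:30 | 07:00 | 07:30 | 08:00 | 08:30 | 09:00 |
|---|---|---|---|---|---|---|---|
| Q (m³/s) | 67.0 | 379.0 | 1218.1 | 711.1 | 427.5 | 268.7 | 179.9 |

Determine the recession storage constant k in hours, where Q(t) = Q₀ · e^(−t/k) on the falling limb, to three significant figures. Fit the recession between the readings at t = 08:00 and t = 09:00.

On the falling limb, Q drops from 427.5 to 179.9 m³/s between t = 08:00 and t = 09:00 (Δt = 1 h).
k = −Δt / ln(Q₂/Q₁) = −1 / ln(179.9/427.5) = 1.16 h.

k ≈ 1.16 h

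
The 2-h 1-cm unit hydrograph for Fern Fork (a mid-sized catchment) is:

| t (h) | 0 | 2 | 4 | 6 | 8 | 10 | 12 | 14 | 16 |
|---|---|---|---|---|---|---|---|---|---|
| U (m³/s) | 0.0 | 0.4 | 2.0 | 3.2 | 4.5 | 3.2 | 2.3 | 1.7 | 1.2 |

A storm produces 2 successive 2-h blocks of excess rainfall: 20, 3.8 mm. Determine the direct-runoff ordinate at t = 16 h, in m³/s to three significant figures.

Q ≈ 3.05 m³/s

By discrete convolution, Q_j = Σ (P_i / 10 mm) · U_{j−i}.
At t = 16 h (j=8): Q = (20/10)·1.2 + (3.8/10)·1.7 = 3.05 m³/s.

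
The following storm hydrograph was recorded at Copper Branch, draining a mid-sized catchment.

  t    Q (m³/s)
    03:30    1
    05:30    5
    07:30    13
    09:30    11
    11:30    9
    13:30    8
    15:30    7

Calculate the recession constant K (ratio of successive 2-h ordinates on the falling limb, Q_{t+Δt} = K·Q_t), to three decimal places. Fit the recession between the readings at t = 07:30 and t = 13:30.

Using the recession-limb readings at t = 07:30 and t = 13:30: Q falls from 13 to 8 m³/s over 3 intervals.
K = (Q₂/Q₁)^(1/3) = (8/13)^(1/3) = 0.851.

K ≈ 0.851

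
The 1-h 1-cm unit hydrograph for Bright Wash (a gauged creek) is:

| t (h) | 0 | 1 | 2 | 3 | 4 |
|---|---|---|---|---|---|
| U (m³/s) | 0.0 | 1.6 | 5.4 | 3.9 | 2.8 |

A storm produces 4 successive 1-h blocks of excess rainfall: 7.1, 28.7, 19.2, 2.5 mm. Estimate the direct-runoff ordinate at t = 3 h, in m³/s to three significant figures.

Q ≈ 21.3 m³/s

By discrete convolution, Q_j = Σ (P_i / 10 mm) · U_{j−i}.
At t = 3 h (j=3): Q = (7.1/10)·3.9 + (28.7/10)·5.4 + (19.2/10)·1.6 + (2.5/10)·0.0 = 21.3 m³/s.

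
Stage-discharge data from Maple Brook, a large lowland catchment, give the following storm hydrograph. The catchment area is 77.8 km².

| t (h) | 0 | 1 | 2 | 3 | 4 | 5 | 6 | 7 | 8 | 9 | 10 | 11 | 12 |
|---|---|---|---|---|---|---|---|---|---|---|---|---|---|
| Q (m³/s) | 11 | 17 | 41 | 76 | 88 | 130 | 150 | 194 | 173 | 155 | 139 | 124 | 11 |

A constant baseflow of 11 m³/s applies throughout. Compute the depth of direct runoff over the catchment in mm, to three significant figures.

Direct runoff: 0.0, 6.0, 30.0, 65.0, 77.0, 119.0, 139.0, 183.0, 162.0, 144.0, 128.0, 113.0, 0.0 m³/s; ΣQ_DR = 1166 m³/s.
V = ΣQ_DR · Δt = 1166 × 3600 s = 4.198 × 10^6 m³.
Over A = 77.8 km², depth = V / A = 54.0 mm.

d ≈ 54.0 mm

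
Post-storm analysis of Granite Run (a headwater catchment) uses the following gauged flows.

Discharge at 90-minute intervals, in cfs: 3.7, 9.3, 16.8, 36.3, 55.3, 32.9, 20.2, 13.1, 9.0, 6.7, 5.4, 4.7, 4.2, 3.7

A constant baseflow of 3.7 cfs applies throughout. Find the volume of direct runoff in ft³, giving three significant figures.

V ≈ 9.15 × 10^5 ft³

Direct-runoff ordinates (Q − Q_b): 0.0, 5.6, 13.1, 32.6, 51.6, 29.2, 16.5, 9.4, 5.3, 3.0, 1.7, 1.0, 0.5, 0.0 cfs.
ΣQ_DR = 169.5 cfs.
With Δt = 1.5 h = 5400 s, V = ΣQ_DR · Δt = 169.5 × 5400 = 9.15 × 10^5 ft³.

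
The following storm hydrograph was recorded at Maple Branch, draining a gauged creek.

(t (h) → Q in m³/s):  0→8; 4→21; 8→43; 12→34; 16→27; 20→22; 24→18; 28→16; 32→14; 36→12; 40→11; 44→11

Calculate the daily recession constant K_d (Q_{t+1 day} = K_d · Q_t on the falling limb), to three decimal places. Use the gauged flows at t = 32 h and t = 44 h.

K_d ≈ 0.617

Between t = 32 h and t = 44 h the flow falls from 14 to 11 m³/s over 3×4 h = 12 h.
Per-interval ratio K = (11/14)^(1/3) = 0.9228; K_d = K^(24/4) = 0.617.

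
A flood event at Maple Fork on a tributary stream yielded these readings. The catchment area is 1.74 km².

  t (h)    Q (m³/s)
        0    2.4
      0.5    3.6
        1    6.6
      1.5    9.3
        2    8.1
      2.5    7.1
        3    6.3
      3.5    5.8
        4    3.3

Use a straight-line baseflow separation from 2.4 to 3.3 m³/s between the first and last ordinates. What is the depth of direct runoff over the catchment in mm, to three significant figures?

d ≈ 27.8 mm

Direct runoff: 0.00, 1.09, 3.98, 6.56, 5.25, 4.14, 3.23, 2.61, 0.00 m³/s; ΣQ_DR = 26.85 m³/s.
V = ΣQ_DR · Δt = 26.85 × 1800 s = 48330 m³.
Over A = 1.74 km², depth = V / A = 27.8 mm.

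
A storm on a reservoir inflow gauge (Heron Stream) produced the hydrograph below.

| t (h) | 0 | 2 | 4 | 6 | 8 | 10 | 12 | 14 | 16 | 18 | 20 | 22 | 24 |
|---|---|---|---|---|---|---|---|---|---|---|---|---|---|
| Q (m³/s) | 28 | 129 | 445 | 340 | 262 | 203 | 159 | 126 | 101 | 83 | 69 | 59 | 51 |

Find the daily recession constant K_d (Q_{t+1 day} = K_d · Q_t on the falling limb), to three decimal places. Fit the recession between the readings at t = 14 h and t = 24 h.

K_d ≈ 0.114

Between t = 14 h and t = 24 h the flow falls from 126 to 51 m³/s over 5×2 h = 10 h.
Per-interval ratio K = (51/126)^(1/5) = 0.8345; K_d = K^(24/2) = 0.114.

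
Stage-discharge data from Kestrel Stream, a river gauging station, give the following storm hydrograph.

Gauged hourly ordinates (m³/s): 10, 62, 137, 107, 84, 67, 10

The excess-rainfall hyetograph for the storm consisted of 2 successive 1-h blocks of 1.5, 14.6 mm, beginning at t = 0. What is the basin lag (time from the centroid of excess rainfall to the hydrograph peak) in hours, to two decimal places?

t_L ≈ 0.59 h

Centroid of excess rainfall: t_c = Σ P_i·t̄_i / ΣP_i = 1.4068 h (block centres at 0.5, 1.5 h).
Hydrograph peak occurs at t = 2 h, so basin lag t_L = 2 − 1.4068 = 0.59 h.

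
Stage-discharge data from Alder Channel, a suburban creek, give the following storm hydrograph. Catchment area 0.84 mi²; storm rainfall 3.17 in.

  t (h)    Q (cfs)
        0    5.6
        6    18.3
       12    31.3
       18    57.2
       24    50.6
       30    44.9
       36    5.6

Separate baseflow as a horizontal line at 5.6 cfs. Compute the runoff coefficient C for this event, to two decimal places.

C ≈ 0.61

ΣQ_DR = 174.3 cfs; V = ΣQ_DR·Δt = 3.765 × 10^6 ft³.
Runoff depth d = V / A = 1.929 in.
C = d / P = 1.929 / 3.17 = 0.61.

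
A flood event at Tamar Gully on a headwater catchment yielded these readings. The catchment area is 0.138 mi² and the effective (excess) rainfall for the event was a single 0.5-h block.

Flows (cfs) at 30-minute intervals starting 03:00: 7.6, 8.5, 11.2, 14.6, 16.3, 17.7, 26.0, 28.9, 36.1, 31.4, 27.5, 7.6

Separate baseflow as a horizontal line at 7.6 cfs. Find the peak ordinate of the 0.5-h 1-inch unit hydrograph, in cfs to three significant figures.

U_p ≈ 35.7 cfs

Direct runoff: 0.0, 0.9, 3.6, 7.0, 8.7, 10.1, 18.4, 21.3, 28.5, 23.8, 19.9, 0.0 cfs; ΣQ_DR = 142.2 cfs, peak = 28.5 cfs.
Runoff depth d = ΣQ_DR·Δt / A = 142.2 × 1800 / (0.138 mi²) = 0.7984 in.
The 1-inch UH is the DRH scaled by (1 in)/d, so U_p = 28.5 × 1/0.7984 = 35.7 cfs.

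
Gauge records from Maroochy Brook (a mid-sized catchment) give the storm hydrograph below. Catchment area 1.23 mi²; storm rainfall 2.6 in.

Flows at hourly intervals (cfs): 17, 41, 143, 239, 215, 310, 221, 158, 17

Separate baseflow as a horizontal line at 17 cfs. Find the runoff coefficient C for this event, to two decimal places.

ΣQ_DR = 1208 cfs; V = ΣQ_DR·Δt = 4.349 × 10^6 ft³.
Runoff depth d = V / A = 1.522 in.
C = d / P = 1.522 / 2.6 = 0.59.

C ≈ 0.59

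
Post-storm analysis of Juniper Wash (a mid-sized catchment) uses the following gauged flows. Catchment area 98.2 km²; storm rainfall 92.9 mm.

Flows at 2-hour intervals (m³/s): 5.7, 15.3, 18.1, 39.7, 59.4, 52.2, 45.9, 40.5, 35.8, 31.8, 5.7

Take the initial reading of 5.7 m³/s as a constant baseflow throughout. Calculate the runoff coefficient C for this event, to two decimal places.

ΣQ_DR = 287.4 m³/s; V = ΣQ_DR·Δt = 2.069 × 10^6 m³.
Runoff depth d = V / A = 21.07 mm.
C = d / P = 21.07 / 92.9 = 0.23.

C ≈ 0.23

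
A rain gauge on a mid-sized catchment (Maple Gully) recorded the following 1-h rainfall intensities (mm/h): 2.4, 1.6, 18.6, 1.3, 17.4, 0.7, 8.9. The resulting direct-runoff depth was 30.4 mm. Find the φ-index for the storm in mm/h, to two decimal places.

Only the 3 blocks with intensity above φ contribute runoff: 18.6, 17.4, 8.9 mm/h.
Σ(I−φ)·Δt = d  ⇒  (18.6+17.4+8.9 − 3φ)·1 = 30.4
φ = (44.90 − 30.4/1) / 3 = 4.83 mm/h.

φ ≈ 4.83 mm/h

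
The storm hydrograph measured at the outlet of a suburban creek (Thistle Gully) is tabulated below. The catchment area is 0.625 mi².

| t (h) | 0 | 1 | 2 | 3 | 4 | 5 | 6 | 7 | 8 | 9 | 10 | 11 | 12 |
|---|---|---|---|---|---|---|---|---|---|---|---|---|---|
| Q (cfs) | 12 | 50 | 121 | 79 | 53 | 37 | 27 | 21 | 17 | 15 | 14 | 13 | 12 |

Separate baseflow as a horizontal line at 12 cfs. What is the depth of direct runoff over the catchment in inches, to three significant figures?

d ≈ 0.781 in

Direct runoff: 0.0, 38.0, 109.0, 67.0, 41.0, 25.0, 15.0, 9.0, 5.0, 3.0, 2.0, 1.0, 0.0 cfs; ΣQ_DR = 315.0 cfs.
V = ΣQ_DR · Δt = 315.0 × 3600 s = 1.134 × 10^6 ft³.
Over A = 0.625 mi², depth = V / A = 0.781 in.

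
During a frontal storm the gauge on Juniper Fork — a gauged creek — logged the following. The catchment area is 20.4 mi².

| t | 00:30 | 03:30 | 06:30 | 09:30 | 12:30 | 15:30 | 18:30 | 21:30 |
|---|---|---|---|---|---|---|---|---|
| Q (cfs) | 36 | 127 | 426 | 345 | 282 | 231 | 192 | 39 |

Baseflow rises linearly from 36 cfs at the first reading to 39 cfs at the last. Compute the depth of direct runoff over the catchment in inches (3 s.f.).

d ≈ 0.314 in

Direct runoff: 0.00, 90.57, 389.14, 307.71, 244.29, 192.86, 153.43, 0.00 cfs; ΣQ_DR = 1378 cfs.
V = ΣQ_DR · Δt = 1378 × 10800 s = 1.488 × 10^7 ft³.
Over A = 20.4 mi², depth = V / A = 0.314 in.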